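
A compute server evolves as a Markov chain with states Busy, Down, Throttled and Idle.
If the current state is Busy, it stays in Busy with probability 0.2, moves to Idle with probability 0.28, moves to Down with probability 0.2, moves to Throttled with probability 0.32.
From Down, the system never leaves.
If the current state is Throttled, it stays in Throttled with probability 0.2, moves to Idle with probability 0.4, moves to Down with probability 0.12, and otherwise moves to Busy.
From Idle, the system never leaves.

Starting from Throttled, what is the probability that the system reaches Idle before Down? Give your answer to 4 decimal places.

Let h(s) be the probability of absorption at Idle starting from transient state s. Then h(Idle) = 1 and h(Down) = 0. By first-step analysis:
h(Busy) = 0.2·h(Busy) + 0.2·0 + 0.32·h(Throttled) + 0.28·1
h(Throttled) = 0.28·h(Busy) + 0.12·0 + 0.2·h(Throttled) + 0.4·1
Solving: h(Busy) = 0.6395, h(Throttled) = 0.7238.
Starting from Throttled, the probability is 0.7238.

0.7238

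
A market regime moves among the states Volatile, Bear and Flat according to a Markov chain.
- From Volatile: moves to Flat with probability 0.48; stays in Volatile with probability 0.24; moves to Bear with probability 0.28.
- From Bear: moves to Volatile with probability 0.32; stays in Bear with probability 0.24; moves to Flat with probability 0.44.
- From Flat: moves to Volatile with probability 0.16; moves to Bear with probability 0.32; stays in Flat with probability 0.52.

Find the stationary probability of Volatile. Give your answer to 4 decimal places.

Let the stationary distribution be π with π = πP and π_1 + π_2 + π_3 = 1.
π_1 = 0.24·π_1 + 0.32·π_2 + 0.16·π_3
π_2 = 0.28·π_1 + 0.24·π_2 + 0.32·π_3
Solving with the normalization constraint gives π = (0.2240, 0.2880, 0.4880).
So the stationary probability of Volatile is 0.2240.

0.2240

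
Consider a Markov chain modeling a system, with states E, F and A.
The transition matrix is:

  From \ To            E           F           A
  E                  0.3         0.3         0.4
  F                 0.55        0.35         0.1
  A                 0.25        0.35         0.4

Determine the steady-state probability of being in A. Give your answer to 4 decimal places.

Let the stationary distribution be π with π = πP and π_1 + π_2 + π_3 = 1.
π_1 = 0.3·π_1 + 0.55·π_2 + 0.25·π_3
π_2 = 0.3·π_1 + 0.35·π_2 + 0.35·π_3
Solving with the normalization constraint gives π = (0.3679, 0.3316, 0.3005).
So the stationary probability of A is 0.3005.

0.3005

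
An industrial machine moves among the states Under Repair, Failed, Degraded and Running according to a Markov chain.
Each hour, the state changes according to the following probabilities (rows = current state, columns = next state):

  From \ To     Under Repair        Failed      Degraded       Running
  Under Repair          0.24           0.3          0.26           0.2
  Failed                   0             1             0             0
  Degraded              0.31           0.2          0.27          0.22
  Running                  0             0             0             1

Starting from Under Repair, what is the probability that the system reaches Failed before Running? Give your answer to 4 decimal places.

Let h(s) be the probability of absorption at Failed starting from transient state s. Then h(Failed) = 1 and h(Running) = 0. By first-step analysis:
h(Under Repair) = 0.24·h(Under Repair) + 0.3·1 + 0.26·h(Degraded) + 0.2·0
h(Degraded) = 0.31·h(Under Repair) + 0.2·1 + 0.27·h(Degraded) + 0.22·0
Solving: h(Under Repair) = 0.5715, h(Degraded) = 0.5167.
Starting from Under Repair, the probability is 0.5715.

0.5715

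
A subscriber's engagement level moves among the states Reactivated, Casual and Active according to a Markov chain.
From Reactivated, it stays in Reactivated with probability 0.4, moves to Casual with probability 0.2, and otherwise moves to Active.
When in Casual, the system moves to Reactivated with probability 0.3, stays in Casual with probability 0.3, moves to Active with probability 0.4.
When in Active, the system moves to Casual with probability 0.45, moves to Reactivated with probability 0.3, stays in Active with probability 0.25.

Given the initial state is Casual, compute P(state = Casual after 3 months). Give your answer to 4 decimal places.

Propagate the distribution vector 3 months from Casual.
After 0 months: (0.0000, 1.0000, 0.0000)
After 1 month: (0.3000, 0.3000, 0.4000)
After 2 months: (0.3300, 0.3300, 0.3400)
After 3 months: (0.3330, 0.3180, 0.3490)
P(in Casual after 3 months) = 0.3180

0.3180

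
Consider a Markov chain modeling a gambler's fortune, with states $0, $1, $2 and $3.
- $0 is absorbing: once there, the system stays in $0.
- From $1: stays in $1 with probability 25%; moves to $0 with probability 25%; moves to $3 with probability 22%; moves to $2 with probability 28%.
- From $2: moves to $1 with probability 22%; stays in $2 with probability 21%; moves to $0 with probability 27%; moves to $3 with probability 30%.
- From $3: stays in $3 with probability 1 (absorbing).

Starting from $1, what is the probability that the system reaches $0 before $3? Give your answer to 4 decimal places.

0.5144

Let h(s) be the probability of absorption at $0 starting from transient state s. Then h($0) = 1 and h($3) = 0. By first-step analysis:
h($1) = 0.25·1 + 0.25·h($1) + 0.28·h($2) + 0.22·0
h($2) = 0.27·1 + 0.22·h($1) + 0.21·h($2) + 0.3·0
Solving: h($1) = 0.5144, h($2) = 0.4850.
Starting from $1, the probability is 0.5144.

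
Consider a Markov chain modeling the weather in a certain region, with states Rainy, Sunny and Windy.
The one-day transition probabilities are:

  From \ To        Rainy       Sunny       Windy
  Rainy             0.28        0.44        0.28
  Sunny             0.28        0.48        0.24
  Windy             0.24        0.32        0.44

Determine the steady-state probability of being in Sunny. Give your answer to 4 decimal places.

0.4192

Let the stationary distribution be π with π = πP and π_1 + π_2 + π_3 = 1.
π_1 = 0.28·π_1 + 0.28·π_2 + 0.24·π_3
π_2 = 0.44·π_1 + 0.48·π_2 + 0.32·π_3
Solving with the normalization constraint gives π = (0.2675, 0.4192, 0.3134).
So the stationary probability of Sunny is 0.4192.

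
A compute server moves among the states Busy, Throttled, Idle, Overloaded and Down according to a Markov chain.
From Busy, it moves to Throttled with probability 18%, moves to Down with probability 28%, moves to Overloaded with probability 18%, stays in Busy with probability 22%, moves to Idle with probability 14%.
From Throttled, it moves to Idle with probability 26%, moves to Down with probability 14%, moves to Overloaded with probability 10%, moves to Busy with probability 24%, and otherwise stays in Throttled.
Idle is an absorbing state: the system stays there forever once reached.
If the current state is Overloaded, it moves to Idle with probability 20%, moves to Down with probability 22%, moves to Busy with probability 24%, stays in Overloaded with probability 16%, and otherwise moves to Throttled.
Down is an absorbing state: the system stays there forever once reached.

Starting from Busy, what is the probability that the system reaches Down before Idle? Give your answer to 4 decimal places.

Let h(s) be the probability of absorption at Down starting from transient state s. Then h(Down) = 1 and h(Idle) = 0. By first-step analysis:
h(Busy) = 0.22·h(Busy) + 0.18·h(Throttled) + 0.14·0 + 0.18·h(Overloaded) + 0.28·1
h(Throttled) = 0.24·h(Busy) + 0.26·h(Throttled) + 0.26·0 + 0.1·h(Overloaded) + 0.14·1
h(Overloaded) = 0.24·h(Busy) + 0.18·h(Throttled) + 0.2·0 + 0.16·h(Overloaded) + 0.22·1
Solving: h(Busy) = 0.5839, h(Throttled) = 0.4495, h(Overloaded) = 0.5250.
Starting from Busy, the probability is 0.5839.

0.5839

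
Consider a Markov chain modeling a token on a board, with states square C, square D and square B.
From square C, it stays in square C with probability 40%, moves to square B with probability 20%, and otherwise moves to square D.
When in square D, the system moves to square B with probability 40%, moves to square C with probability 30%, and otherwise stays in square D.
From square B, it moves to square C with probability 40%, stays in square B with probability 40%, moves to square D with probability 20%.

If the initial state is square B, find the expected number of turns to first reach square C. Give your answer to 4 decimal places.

2.6471

Let t(s) be the expected number of turns to first reach square C from state s, with t(square C) = 0. Conditioning on the first turn:
t(square D) = 1 + 0.3·t(square D) + 0.4·t(square B)
t(square B) = 1 + 0.2·t(square D) + 0.4·t(square B)
Solving: t(square D) = 2.9412, t(square B) = 2.6471.
Expected turns from square B to square C: 2.6471.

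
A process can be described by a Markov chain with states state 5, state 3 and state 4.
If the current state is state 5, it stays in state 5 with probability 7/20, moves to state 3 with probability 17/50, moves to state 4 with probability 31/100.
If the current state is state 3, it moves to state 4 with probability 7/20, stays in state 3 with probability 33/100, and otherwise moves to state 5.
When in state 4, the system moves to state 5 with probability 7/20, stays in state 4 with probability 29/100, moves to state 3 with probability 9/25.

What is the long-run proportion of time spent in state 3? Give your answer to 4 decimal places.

Let the stationary distribution be π with π = πP and π_1 + π_2 + π_3 = 1.
π_1 = 0.35·π_1 + 0.32·π_2 + 0.35·π_3
π_2 = 0.34·π_1 + 0.33·π_2 + 0.36·π_3
Solving with the normalization constraint gives π = (0.3397, 0.3429, 0.3174).
So the stationary probability of state 3 is 0.3429.

0.3429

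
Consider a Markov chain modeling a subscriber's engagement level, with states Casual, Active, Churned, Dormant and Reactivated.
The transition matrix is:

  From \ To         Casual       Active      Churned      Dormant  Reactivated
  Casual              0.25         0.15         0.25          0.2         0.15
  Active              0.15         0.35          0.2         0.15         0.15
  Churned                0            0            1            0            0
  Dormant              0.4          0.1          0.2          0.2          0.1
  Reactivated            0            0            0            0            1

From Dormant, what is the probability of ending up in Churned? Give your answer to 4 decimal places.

0.6361

Let h(s) be the probability of absorption at Churned starting from transient state s. Then h(Churned) = 1 and h(Reactivated) = 0. By first-step analysis:
h(Casual) = 0.25·h(Casual) + 0.15·h(Active) + 0.25·1 + 0.2·h(Dormant) + 0.15·0
h(Active) = 0.15·h(Casual) + 0.35·h(Active) + 0.2·1 + 0.15·h(Dormant) + 0.15·0
h(Dormant) = 0.4·h(Casual) + 0.1·h(Active) + 0.2·1 + 0.2·h(Dormant) + 0.1·0
Solving: h(Casual) = 0.6226, h(Active) = 0.5981, h(Dormant) = 0.6361.
Starting from Dormant, the probability is 0.6361.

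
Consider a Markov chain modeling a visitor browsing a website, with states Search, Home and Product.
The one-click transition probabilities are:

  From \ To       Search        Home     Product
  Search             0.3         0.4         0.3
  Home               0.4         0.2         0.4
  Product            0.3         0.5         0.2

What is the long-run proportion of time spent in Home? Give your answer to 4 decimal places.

Let the stationary distribution be π with π = πP and π_1 + π_2 + π_3 = 1.
π_1 = 0.3·π_1 + 0.4·π_2 + 0.3·π_3
π_2 = 0.4·π_1 + 0.2·π_2 + 0.5·π_3
Solving with the normalization constraint gives π = (0.3359, 0.3588, 0.3053).
So the stationary probability of Home is 0.3588.

0.3588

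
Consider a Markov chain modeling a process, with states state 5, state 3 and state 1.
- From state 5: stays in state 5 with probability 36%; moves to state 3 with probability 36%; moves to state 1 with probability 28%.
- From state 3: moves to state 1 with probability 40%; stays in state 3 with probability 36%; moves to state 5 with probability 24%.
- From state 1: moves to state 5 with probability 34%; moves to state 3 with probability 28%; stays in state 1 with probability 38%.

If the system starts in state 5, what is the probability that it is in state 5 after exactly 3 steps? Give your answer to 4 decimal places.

Propagate the distribution vector 3 steps from state 5.
After 0 steps: (1.0000, 0.0000, 0.0000)
After 1 step: (0.3600, 0.3600, 0.2800)
After 2 steps: (0.3112, 0.3376, 0.3512)
After 3 steps: (0.3125, 0.3319, 0.3556)
P(in state 5 after 3 steps) = 0.3125

0.3125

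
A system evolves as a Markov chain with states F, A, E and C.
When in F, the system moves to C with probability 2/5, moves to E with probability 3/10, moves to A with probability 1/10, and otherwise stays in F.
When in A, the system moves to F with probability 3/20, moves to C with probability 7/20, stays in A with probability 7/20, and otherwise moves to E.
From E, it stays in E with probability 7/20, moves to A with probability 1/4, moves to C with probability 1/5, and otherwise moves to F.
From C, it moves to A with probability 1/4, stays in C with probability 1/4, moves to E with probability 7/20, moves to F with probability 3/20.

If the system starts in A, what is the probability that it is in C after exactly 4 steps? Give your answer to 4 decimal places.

0.2865

Propagate the distribution vector 4 steps from A.
After 0 steps: (0.0000, 1.0000, 0.0000, 0.0000)
After 1 step: (0.1500, 0.3500, 0.1500, 0.3500)
After 2 steps: (0.1650, 0.2625, 0.2725, 0.3000)
After 3 steps: (0.1719, 0.2515, 0.2893, 0.2874)
After 4 steps: (0.1731, 0.2494, 0.2911, 0.2865)
P(in C after 4 steps) = 0.2865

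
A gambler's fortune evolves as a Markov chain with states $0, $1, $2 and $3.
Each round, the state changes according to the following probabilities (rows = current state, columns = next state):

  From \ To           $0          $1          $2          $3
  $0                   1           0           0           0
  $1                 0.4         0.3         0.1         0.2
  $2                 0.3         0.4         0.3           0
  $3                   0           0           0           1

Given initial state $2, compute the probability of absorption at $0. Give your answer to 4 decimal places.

0.8222

Let h(s) be the probability of absorption at $0 starting from transient state s. Then h($0) = 1 and h($3) = 0. By first-step analysis:
h($1) = 0.4·1 + 0.3·h($1) + 0.1·h($2) + 0.2·0
h($2) = 0.3·1 + 0.4·h($1) + 0.3·h($2)
Solving: h($1) = 0.6889, h($2) = 0.8222.
Starting from $2, the probability is 0.8222.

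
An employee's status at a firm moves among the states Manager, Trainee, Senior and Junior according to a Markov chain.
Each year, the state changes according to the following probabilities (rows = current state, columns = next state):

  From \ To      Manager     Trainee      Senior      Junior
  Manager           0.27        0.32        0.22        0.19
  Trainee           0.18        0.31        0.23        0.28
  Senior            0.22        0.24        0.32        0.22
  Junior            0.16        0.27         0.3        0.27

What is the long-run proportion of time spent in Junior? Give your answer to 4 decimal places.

Let the stationary distribution be π with π = πP and π_1 + π_2 + π_3 + π_4 = 1.
π_1 = 0.27·π_1 + 0.18·π_2 + 0.22·π_3 + 0.16·π_4
π_2 = 0.32·π_1 + 0.31·π_2 + 0.24·π_3 + 0.27·π_4
π_3 = 0.22·π_1 + 0.23·π_2 + 0.32·π_3 + 0.3·π_4
Solving with the normalization constraint gives π = (0.2043, 0.2835, 0.2692, 0.2430).
So the stationary probability of Junior is 0.2430.

0.2430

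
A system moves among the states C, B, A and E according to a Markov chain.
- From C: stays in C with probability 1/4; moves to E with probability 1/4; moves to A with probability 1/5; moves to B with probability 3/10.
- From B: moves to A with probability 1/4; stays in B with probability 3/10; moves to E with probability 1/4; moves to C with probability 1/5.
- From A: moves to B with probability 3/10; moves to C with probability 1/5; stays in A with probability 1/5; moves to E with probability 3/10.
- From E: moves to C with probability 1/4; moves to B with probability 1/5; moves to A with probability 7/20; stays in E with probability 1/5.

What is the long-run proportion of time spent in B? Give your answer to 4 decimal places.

0.2750

Let the stationary distribution be π with π = πP and π_1 + π_2 + π_3 + π_4 = 1.
π_1 = 0.25·π_1 + 0.2·π_2 + 0.2·π_3 + 0.25·π_4
π_2 = 0.3·π_1 + 0.3·π_2 + 0.3·π_3 + 0.2·π_4
π_3 = 0.2·π_1 + 0.25·π_2 + 0.2·π_3 + 0.35·π_4
Solving with the normalization constraint gives π = (0.2237, 0.2750, 0.2513, 0.2501).
So the stationary probability of B is 0.2750.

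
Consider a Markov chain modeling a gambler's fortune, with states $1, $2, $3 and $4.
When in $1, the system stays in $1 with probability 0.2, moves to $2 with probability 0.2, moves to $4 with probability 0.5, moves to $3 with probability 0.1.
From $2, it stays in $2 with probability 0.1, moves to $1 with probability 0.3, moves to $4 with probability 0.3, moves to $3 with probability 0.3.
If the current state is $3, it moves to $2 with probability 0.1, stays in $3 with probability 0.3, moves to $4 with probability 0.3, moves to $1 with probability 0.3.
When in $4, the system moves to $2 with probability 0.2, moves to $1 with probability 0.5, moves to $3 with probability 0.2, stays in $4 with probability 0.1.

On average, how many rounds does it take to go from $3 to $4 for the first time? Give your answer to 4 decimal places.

2.8205

Let t(s) be the expected number of rounds to first reach $4 from state s, with t($4) = 0. Conditioning on the first round:
t($1) = 1 + 0.2·t($1) + 0.2·t($2) + 0.1·t($3)
t($2) = 1 + 0.3·t($1) + 0.1·t($2) + 0.3·t($3)
t($3) = 1 + 0.3·t($1) + 0.1·t($2) + 0.3·t($3)
Solving: t($1) = 2.3077, t($2) = 2.8205, t($3) = 2.8205.
Expected rounds from $3 to $4: 2.8205.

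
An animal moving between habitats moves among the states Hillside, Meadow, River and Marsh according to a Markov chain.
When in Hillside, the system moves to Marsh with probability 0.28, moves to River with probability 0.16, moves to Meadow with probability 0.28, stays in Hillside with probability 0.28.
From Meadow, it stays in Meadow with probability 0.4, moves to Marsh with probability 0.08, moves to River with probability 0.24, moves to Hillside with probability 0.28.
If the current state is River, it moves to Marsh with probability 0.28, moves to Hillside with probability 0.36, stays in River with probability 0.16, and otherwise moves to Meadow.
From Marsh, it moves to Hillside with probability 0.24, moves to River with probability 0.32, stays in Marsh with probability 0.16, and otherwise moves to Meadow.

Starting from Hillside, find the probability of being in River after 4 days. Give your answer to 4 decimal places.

Propagate the distribution vector 4 days from Hillside.
After 0 days: (1.0000, 0.0000, 0.0000, 0.0000)
After 1 day: (0.2800, 0.2800, 0.1600, 0.2800)
After 2 days: (0.2816, 0.3008, 0.2272, 0.1904)
After 3 days: (0.2906, 0.2979, 0.2145, 0.1970)
After 4 days: (0.2893, 0.2986, 0.2154, 0.1968)
P(in River after 4 days) = 0.2154

0.2154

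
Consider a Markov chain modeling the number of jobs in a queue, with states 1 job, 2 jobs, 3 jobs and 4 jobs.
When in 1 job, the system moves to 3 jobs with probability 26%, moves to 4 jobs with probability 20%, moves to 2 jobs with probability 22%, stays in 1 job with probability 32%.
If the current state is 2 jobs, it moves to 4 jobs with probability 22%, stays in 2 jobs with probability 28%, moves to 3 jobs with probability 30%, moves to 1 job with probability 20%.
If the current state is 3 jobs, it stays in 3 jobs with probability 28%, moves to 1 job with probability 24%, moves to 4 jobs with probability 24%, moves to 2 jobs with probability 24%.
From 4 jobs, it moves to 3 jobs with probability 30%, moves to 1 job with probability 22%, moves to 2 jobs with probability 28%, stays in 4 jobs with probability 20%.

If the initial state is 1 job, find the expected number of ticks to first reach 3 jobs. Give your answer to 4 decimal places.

3.5961

Let t(s) be the expected number of ticks to first reach 3 jobs from state s, with t(3 jobs) = 0. Conditioning on the first tick:
t(1 job) = 1 + 0.32·t(1 job) + 0.22·t(2 jobs) + 0.2·t(4 jobs)
t(2 jobs) = 1 + 0.2·t(1 job) + 0.28·t(2 jobs) + 0.22·t(4 jobs)
t(4 jobs) = 1 + 0.22·t(1 job) + 0.28·t(2 jobs) + 0.2·t(4 jobs)
Solving: t(1 job) = 3.5961, t(2 jobs) = 3.4398, t(4 jobs) = 3.4428.
Expected ticks from 1 job to 3 jobs: 3.5961.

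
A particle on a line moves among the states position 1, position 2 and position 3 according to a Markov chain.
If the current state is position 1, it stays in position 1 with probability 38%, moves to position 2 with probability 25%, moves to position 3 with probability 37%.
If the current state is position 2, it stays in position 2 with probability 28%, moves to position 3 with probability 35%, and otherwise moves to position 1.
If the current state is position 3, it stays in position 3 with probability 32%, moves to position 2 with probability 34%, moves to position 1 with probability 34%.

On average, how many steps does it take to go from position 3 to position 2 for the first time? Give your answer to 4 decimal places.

Let t(s) be the expected number of steps to first reach position 2 from state s, with t(position 2) = 0. Conditioning on the first step:
t(position 1) = 1 + 0.38·t(position 1) + 0.37·t(position 3)
t(position 3) = 1 + 0.34·t(position 1) + 0.32·t(position 3)
Solving: t(position 1) = 3.5497, t(position 3) = 3.2454.
Expected steps from position 3 to position 2: 3.2454.

3.2454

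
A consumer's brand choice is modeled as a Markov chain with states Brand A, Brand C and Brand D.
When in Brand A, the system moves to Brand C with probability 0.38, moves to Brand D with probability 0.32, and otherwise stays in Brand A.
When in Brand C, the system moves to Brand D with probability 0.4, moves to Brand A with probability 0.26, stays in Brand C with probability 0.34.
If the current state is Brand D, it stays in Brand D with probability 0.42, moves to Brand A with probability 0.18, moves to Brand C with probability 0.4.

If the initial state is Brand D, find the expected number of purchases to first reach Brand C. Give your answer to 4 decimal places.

Let t(s) be the expected number of purchases to first reach Brand C from state s, with t(Brand C) = 0. Conditioning on the first purchase:
t(Brand A) = 1 + 0.3·t(Brand A) + 0.32·t(Brand D)
t(Brand D) = 1 + 0.18·t(Brand A) + 0.42·t(Brand D)
Solving: t(Brand A) = 2.5832, t(Brand D) = 2.5258.
Expected purchases from Brand D to Brand C: 2.5258.

2.5258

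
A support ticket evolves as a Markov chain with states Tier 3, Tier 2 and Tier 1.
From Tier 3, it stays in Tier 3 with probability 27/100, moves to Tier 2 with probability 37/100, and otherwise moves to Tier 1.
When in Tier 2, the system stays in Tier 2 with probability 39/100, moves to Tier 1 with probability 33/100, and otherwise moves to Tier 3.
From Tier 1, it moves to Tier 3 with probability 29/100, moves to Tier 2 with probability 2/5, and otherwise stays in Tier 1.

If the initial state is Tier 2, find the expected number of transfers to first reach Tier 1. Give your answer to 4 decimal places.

2.9558

Let t(s) be the expected number of transfers to first reach Tier 1 from state s, with t(Tier 1) = 0. Conditioning on the first transfer:
t(Tier 3) = 1 + 0.27·t(Tier 3) + 0.37·t(Tier 2)
t(Tier 2) = 1 + 0.28·t(Tier 3) + 0.39·t(Tier 2)
Solving: t(Tier 3) = 2.8680, t(Tier 2) = 2.9558.
Expected transfers from Tier 2 to Tier 1: 2.9558.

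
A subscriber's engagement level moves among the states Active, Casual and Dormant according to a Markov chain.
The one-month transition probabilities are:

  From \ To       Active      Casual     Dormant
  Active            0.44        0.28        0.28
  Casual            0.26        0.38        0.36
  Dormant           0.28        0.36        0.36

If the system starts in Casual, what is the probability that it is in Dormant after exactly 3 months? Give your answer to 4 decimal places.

Propagate the distribution vector 3 months from Casual.
After 0 months: (0.0000, 1.0000, 0.0000)
After 1 month: (0.2600, 0.3800, 0.3600)
After 2 months: (0.3140, 0.3468, 0.3392)
After 3 months: (0.3233, 0.3418, 0.3349)
P(in Dormant after 3 months) = 0.3349

0.3349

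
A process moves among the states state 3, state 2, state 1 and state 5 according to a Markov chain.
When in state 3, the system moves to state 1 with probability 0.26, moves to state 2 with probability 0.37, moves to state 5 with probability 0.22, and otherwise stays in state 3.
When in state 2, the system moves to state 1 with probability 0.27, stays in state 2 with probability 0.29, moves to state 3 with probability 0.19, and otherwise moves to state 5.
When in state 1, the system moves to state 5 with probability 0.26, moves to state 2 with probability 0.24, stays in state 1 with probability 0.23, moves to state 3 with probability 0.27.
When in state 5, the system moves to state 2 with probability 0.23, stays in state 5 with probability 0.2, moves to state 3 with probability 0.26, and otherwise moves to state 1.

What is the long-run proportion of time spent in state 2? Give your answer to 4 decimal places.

0.2801

Let the stationary distribution be π with π = πP and π_1 + π_2 + π_3 + π_4 = 1.
π_1 = 0.15·π_1 + 0.19·π_2 + 0.27·π_3 + 0.26·π_4
π_2 = 0.37·π_1 + 0.29·π_2 + 0.24·π_3 + 0.23·π_4
π_3 = 0.26·π_1 + 0.27·π_2 + 0.23·π_3 + 0.31·π_4
Solving with the normalization constraint gives π = (0.2190, 0.2801, 0.2665, 0.2344).
So the stationary probability of state 2 is 0.2801.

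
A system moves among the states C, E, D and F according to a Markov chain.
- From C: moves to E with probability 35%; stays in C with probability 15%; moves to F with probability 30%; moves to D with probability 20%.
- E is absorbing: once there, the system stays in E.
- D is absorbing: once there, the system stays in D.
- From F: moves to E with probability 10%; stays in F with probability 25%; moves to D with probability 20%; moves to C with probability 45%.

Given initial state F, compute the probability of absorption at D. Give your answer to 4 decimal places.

0.5174

Let h(s) be the probability of absorption at D starting from transient state s. Then h(D) = 1 and h(E) = 0. By first-step analysis:
h(C) = 0.15·h(C) + 0.35·0 + 0.2·1 + 0.3·h(F)
h(F) = 0.45·h(C) + 0.1·0 + 0.2·1 + 0.25·h(F)
Solving: h(C) = 0.4179, h(F) = 0.5174.
Starting from F, the probability is 0.5174.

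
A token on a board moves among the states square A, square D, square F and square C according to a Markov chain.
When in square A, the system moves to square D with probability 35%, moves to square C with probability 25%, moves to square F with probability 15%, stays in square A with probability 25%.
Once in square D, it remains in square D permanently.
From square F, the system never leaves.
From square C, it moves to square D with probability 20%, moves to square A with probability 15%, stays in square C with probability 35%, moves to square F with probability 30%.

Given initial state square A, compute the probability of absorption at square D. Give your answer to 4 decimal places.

0.6167

Let h(s) be the probability of absorption at square D starting from transient state s. Then h(square D) = 1 and h(square F) = 0. By first-step analysis:
h(square A) = 0.25·h(square A) + 0.35·1 + 0.15·0 + 0.25·h(square C)
h(square C) = 0.15·h(square A) + 0.2·1 + 0.3·0 + 0.35·h(square C)
Solving: h(square A) = 0.6167, h(square C) = 0.4500.
Starting from square A, the probability is 0.6167.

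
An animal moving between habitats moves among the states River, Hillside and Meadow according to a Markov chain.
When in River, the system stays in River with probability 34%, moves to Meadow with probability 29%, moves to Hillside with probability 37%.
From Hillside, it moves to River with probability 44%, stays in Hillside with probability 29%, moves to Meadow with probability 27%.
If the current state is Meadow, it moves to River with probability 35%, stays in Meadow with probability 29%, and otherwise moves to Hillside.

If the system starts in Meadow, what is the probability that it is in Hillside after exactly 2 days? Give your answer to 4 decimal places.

0.3383

Sum over the intermediate state after 1 day:
P = P(Meadow→River)·P(River→Hillside) + P(Meadow→Hillside)·P(Hillside→Hillside) + P(Meadow→Meadow)·P(Meadow→Hillside)
  = 0.35×0.37 + 0.36×0.29 + 0.29×0.36
  = 0.1295 + 0.1044 + 0.1044 = 0.3383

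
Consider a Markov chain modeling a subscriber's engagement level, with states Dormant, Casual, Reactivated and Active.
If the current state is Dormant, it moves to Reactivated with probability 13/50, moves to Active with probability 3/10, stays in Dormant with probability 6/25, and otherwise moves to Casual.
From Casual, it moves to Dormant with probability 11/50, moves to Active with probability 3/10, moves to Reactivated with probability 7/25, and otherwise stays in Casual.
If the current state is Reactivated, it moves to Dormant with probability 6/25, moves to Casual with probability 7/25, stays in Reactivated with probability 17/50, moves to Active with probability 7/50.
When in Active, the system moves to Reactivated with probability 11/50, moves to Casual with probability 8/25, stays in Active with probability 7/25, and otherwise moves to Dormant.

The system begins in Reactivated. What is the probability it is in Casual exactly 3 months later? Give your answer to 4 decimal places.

Propagate the distribution vector 3 months from Reactivated.
After 0 months: (0.0000, 0.0000, 1.0000, 0.0000)
After 1 month: (0.2400, 0.2800, 0.3400, 0.1400)
After 2 months: (0.2260, 0.2440, 0.2872, 0.2428)
After 3 months: (0.2206, 0.2521, 0.2781, 0.2492)
P(in Casual after 3 months) = 0.2521

0.2521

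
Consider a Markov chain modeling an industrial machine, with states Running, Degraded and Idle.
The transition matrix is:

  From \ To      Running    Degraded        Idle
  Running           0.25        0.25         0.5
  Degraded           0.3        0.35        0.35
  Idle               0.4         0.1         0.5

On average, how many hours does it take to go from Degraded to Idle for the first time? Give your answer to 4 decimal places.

Let t(s) be the expected number of hours to first reach Idle from state s, with t(Idle) = 0. Conditioning on the first hour:
t(Running) = 1 + 0.25·t(Running) + 0.25·t(Degraded)
t(Degraded) = 1 + 0.3·t(Running) + 0.35·t(Degraded)
Solving: t(Running) = 2.1818, t(Degraded) = 2.5455.
Expected hours from Degraded to Idle: 2.5455.

2.5455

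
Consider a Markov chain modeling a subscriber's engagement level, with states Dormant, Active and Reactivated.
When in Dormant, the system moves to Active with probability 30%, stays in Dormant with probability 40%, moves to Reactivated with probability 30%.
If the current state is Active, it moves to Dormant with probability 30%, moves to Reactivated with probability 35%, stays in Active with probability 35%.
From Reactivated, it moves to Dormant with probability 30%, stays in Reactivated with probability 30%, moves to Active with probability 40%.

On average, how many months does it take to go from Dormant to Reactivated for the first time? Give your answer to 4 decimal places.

3.1667

Let t(s) be the expected number of months to first reach Reactivated from state s, with t(Reactivated) = 0. Conditioning on the first month:
t(Dormant) = 1 + 0.4·t(Dormant) + 0.3·t(Active)
t(Active) = 1 + 0.3·t(Dormant) + 0.35·t(Active)
Solving: t(Dormant) = 3.1667, t(Active) = 3.0000.
Expected months from Dormant to Reactivated: 3.1667.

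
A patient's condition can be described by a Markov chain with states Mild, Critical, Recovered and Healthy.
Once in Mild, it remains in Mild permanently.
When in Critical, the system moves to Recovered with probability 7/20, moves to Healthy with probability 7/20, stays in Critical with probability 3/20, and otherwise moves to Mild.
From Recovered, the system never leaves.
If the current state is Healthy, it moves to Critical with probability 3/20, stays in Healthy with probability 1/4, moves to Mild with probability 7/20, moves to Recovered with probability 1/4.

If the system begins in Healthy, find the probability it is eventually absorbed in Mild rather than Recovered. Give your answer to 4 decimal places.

Let h(s) be the probability of absorption at Mild starting from transient state s. Then h(Mild) = 1 and h(Recovered) = 0. By first-step analysis:
h(Critical) = 0.15·1 + 0.15·h(Critical) + 0.35·0 + 0.35·h(Healthy)
h(Healthy) = 0.35·1 + 0.15·h(Critical) + 0.25·0 + 0.25·h(Healthy)
Solving: h(Critical) = 0.4017, h(Healthy) = 0.5470.
Starting from Healthy, the probability is 0.5470.

0.5470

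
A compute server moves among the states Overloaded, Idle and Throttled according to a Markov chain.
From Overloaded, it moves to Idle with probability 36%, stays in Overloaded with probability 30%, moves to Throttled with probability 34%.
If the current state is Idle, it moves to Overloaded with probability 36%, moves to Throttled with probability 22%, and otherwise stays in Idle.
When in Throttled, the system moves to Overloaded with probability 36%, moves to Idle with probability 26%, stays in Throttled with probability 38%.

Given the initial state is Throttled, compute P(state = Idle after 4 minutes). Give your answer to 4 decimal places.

0.3496

Propagate the distribution vector 4 minutes from Throttled.
After 0 minutes: (0.0000, 0.0000, 1.0000)
After 1 minute: (0.3600, 0.2600, 0.3800)
After 2 minutes: (0.3384, 0.3376, 0.3240)
After 3 minutes: (0.3397, 0.3479, 0.3124)
After 4 minutes: (0.3396, 0.3496, 0.3108)
P(in Idle after 4 minutes) = 0.3496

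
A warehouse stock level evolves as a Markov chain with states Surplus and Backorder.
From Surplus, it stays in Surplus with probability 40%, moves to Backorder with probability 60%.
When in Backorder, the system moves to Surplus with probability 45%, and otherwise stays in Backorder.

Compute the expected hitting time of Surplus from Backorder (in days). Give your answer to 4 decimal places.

2.2222

Let t(s) be the expected number of days to first reach Surplus from state s, with t(Surplus) = 0. Conditioning on the first day:
t(Backorder) = 1 + 0.55·t(Backorder)
Solving: t(Backorder) = 2.2222.
Expected days from Backorder to Surplus: 2.2222.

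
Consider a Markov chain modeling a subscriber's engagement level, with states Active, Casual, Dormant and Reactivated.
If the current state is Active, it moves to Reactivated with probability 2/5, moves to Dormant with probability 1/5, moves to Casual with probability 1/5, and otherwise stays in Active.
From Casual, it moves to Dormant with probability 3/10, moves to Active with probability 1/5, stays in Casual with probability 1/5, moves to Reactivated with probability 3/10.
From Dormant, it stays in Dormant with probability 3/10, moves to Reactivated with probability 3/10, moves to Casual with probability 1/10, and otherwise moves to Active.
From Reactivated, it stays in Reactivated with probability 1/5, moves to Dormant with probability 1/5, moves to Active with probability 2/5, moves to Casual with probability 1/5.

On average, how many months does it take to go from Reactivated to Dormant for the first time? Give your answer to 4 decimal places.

4.5455

Let t(s) be the expected number of months to first reach Dormant from state s, with t(Dormant) = 0. Conditioning on the first month:
t(Active) = 1 + 0.2·t(Active) + 0.2·t(Casual) + 0.4·t(Reactivated)
t(Casual) = 1 + 0.2·t(Active) + 0.2·t(Casual) + 0.3·t(Reactivated)
t(Reactivated) = 1 + 0.4·t(Active) + 0.2·t(Casual) + 0.2·t(Reactivated)
Solving: t(Active) = 4.5455, t(Casual) = 4.0909, t(Reactivated) = 4.5455.
Expected months from Reactivated to Dormant: 4.5455.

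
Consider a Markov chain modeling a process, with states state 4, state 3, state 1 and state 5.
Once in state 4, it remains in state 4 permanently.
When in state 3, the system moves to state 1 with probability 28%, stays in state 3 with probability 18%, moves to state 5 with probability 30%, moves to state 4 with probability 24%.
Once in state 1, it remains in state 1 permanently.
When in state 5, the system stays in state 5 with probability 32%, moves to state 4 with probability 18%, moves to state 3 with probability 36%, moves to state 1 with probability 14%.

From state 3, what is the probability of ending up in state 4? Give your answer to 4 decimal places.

0.4831

Let h(s) be the probability of absorption at state 4 starting from transient state s. Then h(state 4) = 1 and h(state 1) = 0. By first-step analysis:
h(state 3) = 0.24·1 + 0.18·h(state 3) + 0.28·0 + 0.3·h(state 5)
h(state 5) = 0.18·1 + 0.36·h(state 3) + 0.14·0 + 0.32·h(state 5)
Solving: h(state 3) = 0.4831, h(state 5) = 0.5205.
Starting from state 3, the probability is 0.4831.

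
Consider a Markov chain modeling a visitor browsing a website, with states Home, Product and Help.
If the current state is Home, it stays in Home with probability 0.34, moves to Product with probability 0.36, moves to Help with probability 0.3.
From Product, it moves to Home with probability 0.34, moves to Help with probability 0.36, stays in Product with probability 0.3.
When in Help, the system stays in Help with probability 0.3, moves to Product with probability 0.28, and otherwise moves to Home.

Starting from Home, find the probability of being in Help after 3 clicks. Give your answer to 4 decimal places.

0.3189

Propagate the distribution vector 3 clicks from Home.
After 0 clicks: (1.0000, 0.0000, 0.0000)
After 1 click: (0.3400, 0.3600, 0.3000)
After 2 clicks: (0.3640, 0.3144, 0.3216)
After 3 clicks: (0.3657, 0.3154, 0.3189)
P(in Help after 3 clicks) = 0.3189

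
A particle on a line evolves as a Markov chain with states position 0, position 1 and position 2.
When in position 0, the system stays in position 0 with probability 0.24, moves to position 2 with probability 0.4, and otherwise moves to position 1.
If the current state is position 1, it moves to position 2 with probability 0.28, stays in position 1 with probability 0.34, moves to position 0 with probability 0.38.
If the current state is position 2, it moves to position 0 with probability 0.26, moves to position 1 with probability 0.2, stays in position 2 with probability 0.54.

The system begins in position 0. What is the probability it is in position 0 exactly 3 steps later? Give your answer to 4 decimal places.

Propagate the distribution vector 3 steps from position 0.
After 0 steps: (1.0000, 0.0000, 0.0000)
After 1 step: (0.2400, 0.3600, 0.4000)
After 2 steps: (0.2984, 0.2888, 0.4128)
After 3 steps: (0.2887, 0.2882, 0.4231)
P(in position 0 after 3 steps) = 0.2887

0.2887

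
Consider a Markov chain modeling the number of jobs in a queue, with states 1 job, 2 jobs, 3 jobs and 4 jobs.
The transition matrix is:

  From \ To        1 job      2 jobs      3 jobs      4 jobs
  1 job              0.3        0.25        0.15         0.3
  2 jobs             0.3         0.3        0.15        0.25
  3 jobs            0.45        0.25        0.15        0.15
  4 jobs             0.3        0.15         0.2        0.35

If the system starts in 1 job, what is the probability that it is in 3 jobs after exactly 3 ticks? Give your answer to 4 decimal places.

Propagate the distribution vector 3 ticks from 1 job.
After 0 ticks: (1.0000, 0.0000, 0.0000, 0.0000)
After 1 tick: (0.3000, 0.2500, 0.1500, 0.3000)
After 2 ticks: (0.3225, 0.2325, 0.1650, 0.2800)
After 3 ticks: (0.3248, 0.2336, 0.1640, 0.2776)
P(in 3 jobs after 3 ticks) = 0.1640

0.1640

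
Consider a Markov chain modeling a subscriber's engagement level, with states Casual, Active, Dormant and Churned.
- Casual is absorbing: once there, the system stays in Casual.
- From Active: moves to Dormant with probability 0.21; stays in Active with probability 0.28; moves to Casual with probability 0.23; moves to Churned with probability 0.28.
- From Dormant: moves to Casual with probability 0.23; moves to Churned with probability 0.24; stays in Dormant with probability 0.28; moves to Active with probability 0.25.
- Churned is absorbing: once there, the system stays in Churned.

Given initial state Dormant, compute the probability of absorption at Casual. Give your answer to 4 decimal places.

0.4789

Let h(s) be the probability of absorption at Casual starting from transient state s. Then h(Casual) = 1 and h(Churned) = 0. By first-step analysis:
h(Active) = 0.23·1 + 0.28·h(Active) + 0.21·h(Dormant) + 0.28·0
h(Dormant) = 0.23·1 + 0.25·h(Active) + 0.28·h(Dormant) + 0.24·0
Solving: h(Active) = 0.4591, h(Dormant) = 0.4789.
Starting from Dormant, the probability is 0.4789.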